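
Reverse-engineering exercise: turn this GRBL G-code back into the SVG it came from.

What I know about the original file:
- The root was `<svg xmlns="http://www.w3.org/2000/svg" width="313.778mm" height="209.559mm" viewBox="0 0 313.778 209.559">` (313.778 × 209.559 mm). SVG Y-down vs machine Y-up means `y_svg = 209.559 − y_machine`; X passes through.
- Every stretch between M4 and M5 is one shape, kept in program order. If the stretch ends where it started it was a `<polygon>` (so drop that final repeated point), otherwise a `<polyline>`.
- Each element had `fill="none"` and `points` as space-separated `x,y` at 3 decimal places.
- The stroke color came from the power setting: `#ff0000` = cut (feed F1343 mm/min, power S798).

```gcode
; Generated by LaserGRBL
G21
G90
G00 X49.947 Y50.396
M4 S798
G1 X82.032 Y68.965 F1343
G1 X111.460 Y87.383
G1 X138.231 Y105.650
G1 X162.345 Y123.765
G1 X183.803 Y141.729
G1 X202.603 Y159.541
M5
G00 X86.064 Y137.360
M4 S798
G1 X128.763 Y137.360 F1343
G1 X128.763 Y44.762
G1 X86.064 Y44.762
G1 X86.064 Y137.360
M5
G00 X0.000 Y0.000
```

y_svg = 209.559 − y_m. Every run uses S798, so all elements get stroke `#ff0000` (cut).

[1] open run; points: 49.947,159.163 82.032,140.594 111.460,122.176 138.231,103.909 162.345,85.794 183.803,67.830 202.603,50.018

[2] closed run; points: 86.064,72.199 128.763,72.199 128.763,164.797 86.064,164.797

<svg xmlns="http://www.w3.org/2000/svg" width="313.778mm" height="209.559mm" viewBox="0 0 313.778 209.559">
  <polyline points="49.947,159.163 82.032,140.594 111.460,122.176 138.231,103.909 162.345,85.794 183.803,67.830 202.603,50.018" fill="none" stroke="#ff0000"/>
  <polygon points="86.064,72.199 128.763,72.199 128.763,164.797 86.064,164.797" fill="none" stroke="#ff0000"/>
</svg>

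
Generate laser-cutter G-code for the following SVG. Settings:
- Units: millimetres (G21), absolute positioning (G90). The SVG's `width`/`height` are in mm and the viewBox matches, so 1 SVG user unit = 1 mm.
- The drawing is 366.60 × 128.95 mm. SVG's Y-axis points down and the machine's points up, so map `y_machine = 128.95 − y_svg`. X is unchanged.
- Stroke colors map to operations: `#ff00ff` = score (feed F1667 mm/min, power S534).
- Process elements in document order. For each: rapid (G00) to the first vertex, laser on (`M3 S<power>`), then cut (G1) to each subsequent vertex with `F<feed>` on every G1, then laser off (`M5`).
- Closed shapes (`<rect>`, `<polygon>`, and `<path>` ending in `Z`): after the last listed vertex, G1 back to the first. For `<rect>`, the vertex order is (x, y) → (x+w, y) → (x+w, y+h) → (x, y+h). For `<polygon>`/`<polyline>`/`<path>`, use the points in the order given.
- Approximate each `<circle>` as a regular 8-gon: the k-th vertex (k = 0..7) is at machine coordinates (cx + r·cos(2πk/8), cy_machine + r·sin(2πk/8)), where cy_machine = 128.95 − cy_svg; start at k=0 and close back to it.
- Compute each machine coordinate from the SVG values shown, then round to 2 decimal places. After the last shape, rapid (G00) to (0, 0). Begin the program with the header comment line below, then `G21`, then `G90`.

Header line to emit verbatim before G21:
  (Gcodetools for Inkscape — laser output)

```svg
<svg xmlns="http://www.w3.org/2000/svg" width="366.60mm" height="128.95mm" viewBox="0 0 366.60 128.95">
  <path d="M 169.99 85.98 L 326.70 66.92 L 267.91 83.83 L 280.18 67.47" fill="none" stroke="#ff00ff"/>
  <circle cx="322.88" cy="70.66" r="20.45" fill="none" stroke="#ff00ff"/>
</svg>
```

(Gcodetools for Inkscape — laser output)
G21
G90
G00 X169.99 Y42.97
M3 S534
G1 X326.70 Y62.03 F1667
G1 X267.91 Y45.12 F1667
G1 X280.18 Y61.48 F1667
M5
G00 X343.33 Y58.29
M3 S534
G1 X337.34 Y72.75 F1667
G1 X322.88 Y78.74 F1667
G1 X308.42 Y72.75 F1667
G1 X302.43 Y58.29 F1667
G1 X308.42 Y43.83 F1667
G1 X322.88 Y37.84 F1667
G1 X337.34 Y43.83 F1667
G1 X343.33 Y58.29 F1667
M5
G00 X0.00 Y0.00

1 u = 1 mm; y_m = 128.95 − y.

[1] `<path>` open polyline, #ff00ff→score S534 F1667: (169.99,42.97) → (326.70,62.03) → (267.91,45.12) → (280.18,61.48)

[2] `<circle>` circle, #ff00ff→score S534 F1667: (343.33,58.29) → (337.34,72.75) → (322.88,78.74) → (308.42,72.75) → (302.43,58.29) → (308.42,43.83) → (322.88,37.84) → (337.34,43.83) → (343.33,58.29) (closed)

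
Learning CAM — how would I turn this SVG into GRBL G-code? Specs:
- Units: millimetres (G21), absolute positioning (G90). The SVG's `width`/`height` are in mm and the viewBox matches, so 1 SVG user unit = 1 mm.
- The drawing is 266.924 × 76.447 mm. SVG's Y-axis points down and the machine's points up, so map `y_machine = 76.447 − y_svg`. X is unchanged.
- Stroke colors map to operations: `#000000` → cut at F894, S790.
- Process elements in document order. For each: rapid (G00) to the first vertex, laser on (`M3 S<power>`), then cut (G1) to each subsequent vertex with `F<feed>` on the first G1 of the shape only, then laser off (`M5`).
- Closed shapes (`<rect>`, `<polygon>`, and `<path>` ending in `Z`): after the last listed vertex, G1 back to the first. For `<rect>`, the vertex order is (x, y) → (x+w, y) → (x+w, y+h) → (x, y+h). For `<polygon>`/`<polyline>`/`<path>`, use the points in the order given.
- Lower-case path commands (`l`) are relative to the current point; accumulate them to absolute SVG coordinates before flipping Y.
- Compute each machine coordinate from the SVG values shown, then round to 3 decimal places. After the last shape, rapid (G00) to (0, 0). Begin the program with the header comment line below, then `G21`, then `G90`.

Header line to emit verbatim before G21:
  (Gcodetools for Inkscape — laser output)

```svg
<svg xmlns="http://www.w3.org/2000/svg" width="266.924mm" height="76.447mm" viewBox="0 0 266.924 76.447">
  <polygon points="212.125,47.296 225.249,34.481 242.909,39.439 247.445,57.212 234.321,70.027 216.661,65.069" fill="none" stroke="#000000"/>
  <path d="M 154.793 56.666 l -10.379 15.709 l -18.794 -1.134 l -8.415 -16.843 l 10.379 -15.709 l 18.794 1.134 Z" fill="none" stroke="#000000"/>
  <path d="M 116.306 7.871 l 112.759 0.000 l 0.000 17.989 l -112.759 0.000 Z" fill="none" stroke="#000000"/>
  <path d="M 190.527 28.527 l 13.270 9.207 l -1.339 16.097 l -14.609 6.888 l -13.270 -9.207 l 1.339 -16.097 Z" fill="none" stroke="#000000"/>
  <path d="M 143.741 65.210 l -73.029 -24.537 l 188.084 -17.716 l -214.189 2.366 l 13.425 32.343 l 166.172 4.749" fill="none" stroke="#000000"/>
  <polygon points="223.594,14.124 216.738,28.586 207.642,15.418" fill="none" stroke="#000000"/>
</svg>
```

(Gcodetools for Inkscape — laser output)
G21
G90
G00 X212.125 Y29.151
M3 S790
G1 X225.249 Y41.966 F894
G1 X242.909 Y37.008
G1 X247.445 Y19.235
G1 X234.321 Y6.420
G1 X216.661 Y11.378
G1 X212.125 Y29.151
M5
G00 X154.793 Y19.781
M3 S790
G1 X144.414 Y4.072 F894
G1 X125.620 Y5.206
G1 X117.205 Y22.049
G1 X127.584 Y37.758
G1 X146.378 Y36.624
G1 X154.793 Y19.781
M5
G00 X116.306 Y68.576
M3 S790
G1 X229.065 Y68.576 F894
G1 X229.065 Y50.587
G1 X116.306 Y50.587
G1 X116.306 Y68.576
M5
G00 X190.527 Y47.920
M3 S790
G1 X203.797 Y38.713 F894
G1 X202.458 Y22.616
G1 X187.849 Y15.728
G1 X174.579 Y24.935
G1 X175.918 Y41.032
G1 X190.527 Y47.920
M5
G00 X143.741 Y11.237
M3 S790
G1 X70.712 Y35.774 F894
G1 X258.796 Y53.490
G1 X44.607 Y51.124
G1 X58.032 Y18.781
G1 X224.204 Y14.032
M5
G00 X223.594 Y62.323
M3 S790
G1 X216.738 Y47.861 F894
G1 X207.642 Y61.029
G1 X223.594 Y62.323
M5
G00 X0.000 Y0.000

viewBox `0 0 266.924 76.447` with mm width/height → 1 unit = 1 mm. Flip: y_m = 76.447 − y_svg.

**Shape 1** — `<polygon>` regular polygon, stroke `#000000` → cut (S790, F894). Machine vertices: (212.125,29.151) → (225.249,41.966) → (242.909,37.008) → (247.445,19.235) → (234.321,6.420) → (216.661,11.378) → (212.125,29.151). Closed: final G1 returns to the first vertex.

**Shape 2** — `<path>` regular polygon, stroke `#000000` → cut (S790, F894). Machine vertices: (154.793,19.781) → (144.414,4.072) → (125.620,5.206) → (117.205,22.049) → (127.584,37.758) → (146.378,36.624) → (154.793,19.781). Closed: final G1 returns to the first vertex.

**Shape 3** — `<path>` rectangle, stroke `#000000` → cut (S790, F894). Machine vertices: (116.306,68.576) → (229.065,68.576) → (229.065,50.587) → (116.306,50.587) → (116.306,68.576). Closed: final G1 returns to the first vertex.

**Shape 4** — `<path>` regular polygon, stroke `#000000` → cut (S790, F894). Machine vertices: (190.527,47.920) → (203.797,38.713) → (202.458,22.616) → (187.849,15.728) → (174.579,24.935) → (175.918,41.032) → (190.527,47.920). Closed: final G1 returns to the first vertex.

**Shape 5** — `<path>` open polyline, stroke `#000000` → cut (S790, F894). Machine vertices: (143.741,11.237) → (70.712,35.774) → (258.796,53.490) → (44.607,51.124) → (58.032,18.781) → (224.204,14.032). Open path.

**Shape 6** — `<polygon>` regular polygon, stroke `#000000` → cut (S790, F894). Machine vertices: (223.594,62.323) → (216.738,47.861) → (207.642,61.029) → (223.594,62.323). Closed: final G1 returns to the first vertex.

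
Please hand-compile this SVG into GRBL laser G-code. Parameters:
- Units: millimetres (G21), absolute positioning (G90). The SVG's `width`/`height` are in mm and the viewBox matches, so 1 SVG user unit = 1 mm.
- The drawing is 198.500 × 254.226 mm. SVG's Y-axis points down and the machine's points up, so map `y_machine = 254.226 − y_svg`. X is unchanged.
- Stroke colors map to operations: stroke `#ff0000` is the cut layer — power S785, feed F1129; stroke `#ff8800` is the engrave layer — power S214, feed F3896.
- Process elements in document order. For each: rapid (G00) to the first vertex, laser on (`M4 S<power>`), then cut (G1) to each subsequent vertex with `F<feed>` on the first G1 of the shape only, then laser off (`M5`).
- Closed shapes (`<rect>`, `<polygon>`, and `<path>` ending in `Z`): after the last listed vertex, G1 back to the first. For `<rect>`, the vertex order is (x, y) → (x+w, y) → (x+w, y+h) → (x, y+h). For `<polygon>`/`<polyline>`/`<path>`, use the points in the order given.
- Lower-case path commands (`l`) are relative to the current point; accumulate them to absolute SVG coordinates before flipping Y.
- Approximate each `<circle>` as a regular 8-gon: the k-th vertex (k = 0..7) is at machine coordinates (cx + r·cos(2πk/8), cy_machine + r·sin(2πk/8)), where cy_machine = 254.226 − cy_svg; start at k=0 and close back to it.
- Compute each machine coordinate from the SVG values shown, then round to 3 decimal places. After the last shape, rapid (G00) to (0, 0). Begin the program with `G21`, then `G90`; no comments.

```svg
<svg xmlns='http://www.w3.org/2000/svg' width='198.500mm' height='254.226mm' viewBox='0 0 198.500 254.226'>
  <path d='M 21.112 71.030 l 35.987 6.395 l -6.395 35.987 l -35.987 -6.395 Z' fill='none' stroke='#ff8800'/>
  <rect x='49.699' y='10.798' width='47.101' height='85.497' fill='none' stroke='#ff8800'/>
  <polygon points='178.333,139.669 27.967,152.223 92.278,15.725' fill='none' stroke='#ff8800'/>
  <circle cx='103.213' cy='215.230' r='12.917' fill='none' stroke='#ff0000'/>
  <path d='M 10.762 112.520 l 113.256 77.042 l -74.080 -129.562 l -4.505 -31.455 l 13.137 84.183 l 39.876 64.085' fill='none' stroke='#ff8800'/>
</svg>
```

viewBox `0 0 198.500 254.226` with mm width/height → 1 unit = 1 mm. Flip: y_m = 254.226 − y_svg.

**Shape 1** — `<path>` regular polygon, stroke `#ff8800` → engrave (S214, F3896). Machine vertices: (21.112,183.196) → (57.099,176.801) → (50.704,140.814) → (14.717,147.209) → (21.112,183.196). Closed: final G1 returns to the first vertex.

**Shape 2** — `<rect>` rectangle, stroke `#ff8800` → engrave (S214, F3896). Machine vertices: (49.699,243.428) → (96.800,243.428) → (96.800,157.931) → (49.699,157.931) → (49.699,243.428). Closed: final G1 returns to the first vertex.

**Shape 3** — `<polygon>` regular polygon, stroke `#ff8800` → engrave (S214, F3896). Machine vertices: (178.333,114.557) → (27.967,102.003) → (92.278,238.501) → (178.333,114.557). Closed: final G1 returns to the first vertex.

**Shape 4** — `<circle>` circle, stroke `#ff0000` → cut (S785, F1129). Machine vertices: (116.130,38.996) → (112.347,48.130) → (103.213,51.913) → (94.079,48.130) → (90.296,38.996) → (94.079,29.862) → (103.213,26.079) → (112.347,29.862) → (116.130,38.996). Closed: final G1 returns to the first vertex.

**Shape 5** — `<path>` open polyline, stroke `#ff8800` → engrave (S214, F3896). Machine vertices: (10.762,141.706) → (124.018,64.664) → (49.938,194.226) → (45.433,225.681) → (58.570,141.498) → (98.446,77.413). Open path.

G21
G90
G00 X21.112 Y183.196
M4 S214
G1 X57.099 Y176.801 F3896
G1 X50.704 Y140.814
G1 X14.717 Y147.209
G1 X21.112 Y183.196
M5
G00 X49.699 Y243.428
M4 S214
G1 X96.800 Y243.428 F3896
G1 X96.800 Y157.931
G1 X49.699 Y157.931
G1 X49.699 Y243.428
M5
G00 X178.333 Y114.557
M4 S214
G1 X27.967 Y102.003 F3896
G1 X92.278 Y238.501
G1 X178.333 Y114.557
M5
G00 X116.130 Y38.996
M4 S785
G1 X112.347 Y48.130 F1129
G1 X103.213 Y51.913
G1 X94.079 Y48.130
G1 X90.296 Y38.996
G1 X94.079 Y29.862
G1 X103.213 Y26.079
G1 X112.347 Y29.862
G1 X116.130 Y38.996
M5
G00 X10.762 Y141.706
M4 S214
G1 X124.018 Y64.664 F3896
G1 X49.938 Y194.226
G1 X45.433 Y225.681
G1 X58.570 Y141.498
G1 X98.446 Y77.413
M5
G00 X0.000 Y0.000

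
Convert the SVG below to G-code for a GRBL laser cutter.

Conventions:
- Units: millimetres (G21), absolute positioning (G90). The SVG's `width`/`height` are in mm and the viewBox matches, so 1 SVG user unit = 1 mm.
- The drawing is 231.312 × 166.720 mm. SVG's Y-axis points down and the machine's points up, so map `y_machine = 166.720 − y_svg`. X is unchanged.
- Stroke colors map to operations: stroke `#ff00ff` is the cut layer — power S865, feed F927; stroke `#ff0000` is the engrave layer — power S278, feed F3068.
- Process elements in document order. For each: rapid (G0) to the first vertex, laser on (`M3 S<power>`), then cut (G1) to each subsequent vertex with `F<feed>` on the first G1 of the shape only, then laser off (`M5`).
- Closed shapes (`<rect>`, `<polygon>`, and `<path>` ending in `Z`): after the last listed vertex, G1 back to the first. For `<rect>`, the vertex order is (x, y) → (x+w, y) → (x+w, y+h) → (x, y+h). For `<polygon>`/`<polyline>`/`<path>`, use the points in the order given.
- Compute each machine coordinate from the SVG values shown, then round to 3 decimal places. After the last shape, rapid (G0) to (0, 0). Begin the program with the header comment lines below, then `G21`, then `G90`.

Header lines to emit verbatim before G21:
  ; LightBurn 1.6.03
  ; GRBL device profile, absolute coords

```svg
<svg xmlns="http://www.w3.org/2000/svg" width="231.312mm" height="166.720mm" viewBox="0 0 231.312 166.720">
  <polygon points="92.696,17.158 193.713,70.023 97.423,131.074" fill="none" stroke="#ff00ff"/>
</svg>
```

Since the viewBox matches the mm dimensions, user units are millimetres directly. The only transform is the Y-flip y_m = 166.720 − y_svg.

Shape 1 is a regular polygon drawn with `<polygon>`. Its stroke #ff00ff means cut at S865, F927. After flipping Y the toolpath is (92.696,149.562) → (193.713,96.697) → (97.423,35.646) → (92.696,149.562), returning to the start.

; LightBurn 1.6.03
; GRBL device profile, absolute coords
G21
G90
G0 X92.696 Y149.562
M3 S865
G1 X193.713 Y96.697 F927
G1 X97.423 Y35.646
G1 X92.696 Y149.562
M5
G0 X0.000 Y0.000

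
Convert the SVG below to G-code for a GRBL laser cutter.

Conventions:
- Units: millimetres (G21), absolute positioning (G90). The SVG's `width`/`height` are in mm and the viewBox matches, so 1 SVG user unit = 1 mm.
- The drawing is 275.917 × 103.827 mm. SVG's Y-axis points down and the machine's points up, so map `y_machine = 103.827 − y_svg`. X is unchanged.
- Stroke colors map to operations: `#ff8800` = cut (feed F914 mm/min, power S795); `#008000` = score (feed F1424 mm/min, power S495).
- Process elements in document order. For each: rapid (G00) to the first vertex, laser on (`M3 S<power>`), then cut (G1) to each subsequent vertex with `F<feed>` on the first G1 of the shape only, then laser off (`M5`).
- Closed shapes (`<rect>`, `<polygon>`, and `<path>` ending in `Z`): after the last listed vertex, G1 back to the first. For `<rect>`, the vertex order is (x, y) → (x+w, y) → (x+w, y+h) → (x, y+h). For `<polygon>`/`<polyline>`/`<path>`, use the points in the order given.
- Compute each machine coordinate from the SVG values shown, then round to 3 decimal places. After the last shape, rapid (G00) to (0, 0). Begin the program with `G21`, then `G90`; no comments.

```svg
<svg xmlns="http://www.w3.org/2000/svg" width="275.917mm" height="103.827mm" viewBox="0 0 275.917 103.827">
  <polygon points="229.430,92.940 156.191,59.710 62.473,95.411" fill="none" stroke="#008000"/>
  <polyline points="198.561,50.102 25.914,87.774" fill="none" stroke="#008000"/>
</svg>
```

G21
G90
G00 X229.430 Y10.887
M3 S495
G1 X156.191 Y44.117 F1424
G1 X62.473 Y8.416
G1 X229.430 Y10.887
M5
G00 X198.561 Y53.725
M3 S495
G1 X25.914 Y16.053 F1424
M5
G00 X0.000 Y0.000

viewBox `0 0 275.917 103.827` with mm width/height → 1 unit = 1 mm. Flip: y_m = 103.827 − y_svg.

**Shape 1** — `<polygon>` closed polygon, stroke `#008000` → score (S495, F1424). Machine vertices: (229.430,10.887) → (156.191,44.117) → (62.473,8.416) → (229.430,10.887). Closed: final G1 returns to the first vertex.

**Shape 2** — `<polyline>` line segment, stroke `#008000` → score (S495, F1424). Machine vertices: (198.561,53.725) → (25.914,16.053). Open path.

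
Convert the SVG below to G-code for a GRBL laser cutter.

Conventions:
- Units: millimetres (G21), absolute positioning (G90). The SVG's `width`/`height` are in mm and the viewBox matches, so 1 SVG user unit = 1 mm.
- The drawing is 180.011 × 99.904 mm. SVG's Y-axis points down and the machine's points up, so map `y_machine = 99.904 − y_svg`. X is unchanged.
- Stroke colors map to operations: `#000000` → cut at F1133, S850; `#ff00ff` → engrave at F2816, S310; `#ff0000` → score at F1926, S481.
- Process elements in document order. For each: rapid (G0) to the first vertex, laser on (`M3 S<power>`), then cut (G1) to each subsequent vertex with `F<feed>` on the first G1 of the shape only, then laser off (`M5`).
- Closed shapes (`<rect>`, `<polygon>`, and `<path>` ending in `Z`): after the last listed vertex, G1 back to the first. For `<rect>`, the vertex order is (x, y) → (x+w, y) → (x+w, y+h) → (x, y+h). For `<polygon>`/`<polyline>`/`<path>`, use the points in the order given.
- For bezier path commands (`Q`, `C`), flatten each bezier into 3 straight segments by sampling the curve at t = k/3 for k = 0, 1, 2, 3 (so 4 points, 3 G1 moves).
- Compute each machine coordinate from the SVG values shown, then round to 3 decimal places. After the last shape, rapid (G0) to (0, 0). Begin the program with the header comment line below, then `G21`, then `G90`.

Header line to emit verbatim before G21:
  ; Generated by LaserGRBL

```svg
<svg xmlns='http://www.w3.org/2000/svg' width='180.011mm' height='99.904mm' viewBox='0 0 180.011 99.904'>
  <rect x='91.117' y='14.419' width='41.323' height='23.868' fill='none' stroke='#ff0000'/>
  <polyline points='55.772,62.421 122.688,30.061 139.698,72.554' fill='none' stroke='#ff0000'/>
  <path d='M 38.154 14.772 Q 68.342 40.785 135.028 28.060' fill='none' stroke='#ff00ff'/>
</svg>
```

viewBox `0 0 180.011 99.904` with mm width/height → 1 unit = 1 mm. Flip: y_m = 99.904 − y_svg.

**Shape 1** — `<rect>` rectangle, stroke `#ff0000` → score (S481, F1926). Machine vertices: (91.117,85.485) → (132.440,85.485) → (132.440,61.617) → (91.117,61.617) → (91.117,85.485). Closed: final G1 returns to the first vertex.

**Shape 2** — `<polyline>` open polyline, stroke `#ff0000` → score (S481, F1926). Machine vertices: (55.772,37.483) → (122.688,69.843) → (139.698,27.350). Open path.

**Shape 3** — `<path>` quadratic bezier, stroke `#ff00ff` → engrave (S310, F2816). Control points (SVG): P0=(38.154,14.772), P1=(68.342,40.785), P2=(135.028,28.060); sampled at t=k/3. Machine vertices: (38.154,85.132) → (62.335,72.094) → (94.626,67.665) → (135.028,71.844). Open path.

; Generated by LaserGRBL
G21
G90
G0 X91.117 Y85.485
M3 S481
G1 X132.440 Y85.485 F1926
G1 X132.440 Y61.617
G1 X91.117 Y61.617
G1 X91.117 Y85.485
M5
G0 X55.772 Y37.483
M3 S481
G1 X122.688 Y69.843 F1926
G1 X139.698 Y27.350
M5
G0 X38.154 Y85.132
M3 S310
G1 X62.335 Y72.094 F2816
G1 X94.626 Y67.665
G1 X135.028 Y71.844
M5
G0 X0.000 Y0.000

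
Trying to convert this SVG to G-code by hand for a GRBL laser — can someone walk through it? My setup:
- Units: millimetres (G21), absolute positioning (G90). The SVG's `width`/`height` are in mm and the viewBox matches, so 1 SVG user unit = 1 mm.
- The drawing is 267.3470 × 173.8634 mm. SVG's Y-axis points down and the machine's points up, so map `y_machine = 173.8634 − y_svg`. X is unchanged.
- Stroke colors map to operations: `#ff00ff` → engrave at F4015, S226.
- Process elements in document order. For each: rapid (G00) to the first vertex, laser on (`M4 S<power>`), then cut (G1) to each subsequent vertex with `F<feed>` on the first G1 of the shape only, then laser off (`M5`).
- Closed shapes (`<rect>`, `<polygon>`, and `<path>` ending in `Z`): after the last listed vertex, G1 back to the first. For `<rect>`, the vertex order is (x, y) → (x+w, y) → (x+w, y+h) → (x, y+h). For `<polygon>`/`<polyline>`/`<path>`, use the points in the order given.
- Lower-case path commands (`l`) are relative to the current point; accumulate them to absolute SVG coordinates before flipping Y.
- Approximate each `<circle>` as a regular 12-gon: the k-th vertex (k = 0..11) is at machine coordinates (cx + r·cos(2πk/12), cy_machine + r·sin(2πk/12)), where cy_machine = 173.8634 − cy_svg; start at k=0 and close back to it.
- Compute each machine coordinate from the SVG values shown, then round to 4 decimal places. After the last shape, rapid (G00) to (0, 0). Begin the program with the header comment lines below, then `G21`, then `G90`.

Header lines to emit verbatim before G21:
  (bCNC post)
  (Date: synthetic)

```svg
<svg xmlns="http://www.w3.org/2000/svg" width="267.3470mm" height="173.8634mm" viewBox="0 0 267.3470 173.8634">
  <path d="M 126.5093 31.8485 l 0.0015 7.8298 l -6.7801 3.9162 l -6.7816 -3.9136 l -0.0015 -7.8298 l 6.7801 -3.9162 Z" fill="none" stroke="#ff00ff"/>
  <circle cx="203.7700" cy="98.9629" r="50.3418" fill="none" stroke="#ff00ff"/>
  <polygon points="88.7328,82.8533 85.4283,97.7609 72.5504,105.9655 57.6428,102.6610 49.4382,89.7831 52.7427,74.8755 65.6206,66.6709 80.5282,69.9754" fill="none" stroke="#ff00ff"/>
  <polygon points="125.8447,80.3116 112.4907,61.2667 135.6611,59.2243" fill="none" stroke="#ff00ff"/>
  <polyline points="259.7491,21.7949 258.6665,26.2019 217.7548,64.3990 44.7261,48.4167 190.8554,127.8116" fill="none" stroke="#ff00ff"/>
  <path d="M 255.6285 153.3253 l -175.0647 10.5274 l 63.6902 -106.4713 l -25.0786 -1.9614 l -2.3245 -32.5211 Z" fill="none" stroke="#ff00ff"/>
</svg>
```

1 u = 1 mm; y_m = 173.8634 − y.

[1] `<path>` regular polygon, #ff00ff→engrave S226 F4015: (126.5093,142.0149) → (126.5108,134.1851) → (119.7307,130.2689) → (112.9491,134.1825) → (112.9476,142.0123) → (119.7277,145.9285) → (126.5093,142.0149) (closed)

[2] `<circle>` circle, #ff00ff→engrave S226 F4015: (254.1118,74.9005) → (247.3673,100.0714) → (228.9409,118.4978) → (203.7700,125.2423) → (178.5991,118.4978) → (160.1727,100.0714) → (153.4282,74.9005) → (160.1727,49.7296) → (178.5991,31.3032) → (203.7700,24.5587) → (228.9409,31.3032) → (247.3673,49.7296) → (254.1118,74.9005) (closed)

[3] `<polygon>` regular polygon, #ff00ff→engrave S226 F4015: (88.7328,91.0101) → (85.4283,76.1025) → (72.5504,67.8979) → (57.6428,71.2024) → (49.4382,84.0803) → (52.7427,98.9879) → (65.6206,107.1925) → (80.5282,103.8880) → (88.7328,91.0101) (closed)

[4] `<polygon>` regular polygon, #ff00ff→engrave S226 F4015: (125.8447,93.5518) → (112.4907,112.5967) → (135.6611,114.6391) → (125.8447,93.5518) (closed)

[5] `<polyline>` open polyline, #ff00ff→engrave S226 F4015: (259.7491,152.0685) → (258.6665,147.6615) → (217.7548,109.4644) → (44.7261,125.4467) → (190.8554,46.0518)

[6] `<path>` closed polygon, #ff00ff→engrave S226 F4015: (255.6285,20.5381) → (80.5638,10.0107) → (144.2540,116.4820) → (119.1754,118.4434) → (116.8509,150.9645) → (255.6285,20.5381) (closed)

(bCNC post)
(Date: synthetic)
G21
G90
G00 X126.5093 Y142.0149
M4 S226
G1 X126.5108 Y134.1851 F4015
G1 X119.7307 Y130.2689
G1 X112.9491 Y134.1825
G1 X112.9476 Y142.0123
G1 X119.7277 Y145.9285
G1 X126.5093 Y142.0149
M5
G00 X254.1118 Y74.9005
M4 S226
G1 X247.3673 Y100.0714 F4015
G1 X228.9409 Y118.4978
G1 X203.7700 Y125.2423
G1 X178.5991 Y118.4978
G1 X160.1727 Y100.0714
G1 X153.4282 Y74.9005
G1 X160.1727 Y49.7296
G1 X178.5991 Y31.3032
G1 X203.7700 Y24.5587
G1 X228.9409 Y31.3032
G1 X247.3673 Y49.7296
G1 X254.1118 Y74.9005
M5
G00 X88.7328 Y91.0101
M4 S226
G1 X85.4283 Y76.1025 F4015
G1 X72.5504 Y67.8979
G1 X57.6428 Y71.2024
G1 X49.4382 Y84.0803
G1 X52.7427 Y98.9879
G1 X65.6206 Y107.1925
G1 X80.5282 Y103.8880
G1 X88.7328 Y91.0101
M5
G00 X125.8447 Y93.5518
M4 S226
G1 X112.4907 Y112.5967 F4015
G1 X135.6611 Y114.6391
G1 X125.8447 Y93.5518
M5
G00 X259.7491 Y152.0685
M4 S226
G1 X258.6665 Y147.6615 F4015
G1 X217.7548 Y109.4644
G1 X44.7261 Y125.4467
G1 X190.8554 Y46.0518
M5
G00 X255.6285 Y20.5381
M4 S226
G1 X80.5638 Y10.0107 F4015
G1 X144.2540 Y116.4820
G1 X119.1754 Y118.4434
G1 X116.8509 Y150.9645
G1 X255.6285 Y20.5381
M5
G00 X0.0000 Y0.0000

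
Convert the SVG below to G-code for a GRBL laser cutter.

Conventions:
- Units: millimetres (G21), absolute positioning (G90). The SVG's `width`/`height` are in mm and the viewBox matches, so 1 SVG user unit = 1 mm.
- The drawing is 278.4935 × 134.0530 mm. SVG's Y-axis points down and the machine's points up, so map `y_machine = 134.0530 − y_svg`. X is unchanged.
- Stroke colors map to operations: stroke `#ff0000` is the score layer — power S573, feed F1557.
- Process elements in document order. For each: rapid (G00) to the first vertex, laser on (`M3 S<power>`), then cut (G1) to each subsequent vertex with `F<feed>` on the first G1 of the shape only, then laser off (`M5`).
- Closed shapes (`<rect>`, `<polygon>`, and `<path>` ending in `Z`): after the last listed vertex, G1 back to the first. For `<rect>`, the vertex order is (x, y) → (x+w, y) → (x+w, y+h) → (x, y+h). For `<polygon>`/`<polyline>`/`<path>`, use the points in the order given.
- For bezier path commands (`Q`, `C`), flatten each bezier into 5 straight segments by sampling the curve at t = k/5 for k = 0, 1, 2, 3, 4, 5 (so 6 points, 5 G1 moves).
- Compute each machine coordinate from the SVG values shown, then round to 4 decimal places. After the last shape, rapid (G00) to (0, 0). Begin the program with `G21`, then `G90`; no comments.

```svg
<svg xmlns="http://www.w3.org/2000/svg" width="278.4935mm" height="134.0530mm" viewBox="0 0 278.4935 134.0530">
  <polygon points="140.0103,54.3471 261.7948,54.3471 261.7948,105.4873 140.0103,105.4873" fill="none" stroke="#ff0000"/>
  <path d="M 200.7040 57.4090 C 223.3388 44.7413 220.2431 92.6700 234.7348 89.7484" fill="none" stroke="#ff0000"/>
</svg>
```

Since the viewBox matches the mm dimensions, user units are millimetres directly. The only transform is the Y-flip y_m = 134.0530 − y_svg.

Shape 1 is a rectangle drawn with `<polygon>`. Its stroke #ff0000 means score at S573, F1557. After flipping Y the toolpath is (140.0103,79.7059) → (261.7948,79.7059) → (261.7948,28.5657) → (140.0103,28.5657) → (140.0103,79.7059), returning to the start.

Shape 2 is a cubic bezier drawn with `<path>`. Its stroke #ff0000 means score at S573, F1557. After flipping Y the toolpath is (200.7040,76.6440) → (211.5438,77.8646) → (218.2875,69.8916) → (223.0144,58.0742) → (227.8037,47.7621) → (234.7348,44.3046).

G21
G90
G00 X140.0103 Y79.7059
M3 S573
G1 X261.7948 Y79.7059 F1557
G1 X261.7948 Y28.5657
G1 X140.0103 Y28.5657
G1 X140.0103 Y79.7059
M5
G00 X200.7040 Y76.6440
M3 S573
G1 X211.5438 Y77.8646 F1557
G1 X218.2875 Y69.8916
G1 X223.0144 Y58.0742
G1 X227.8037 Y47.7621
G1 X234.7348 Y44.3046
M5
G00 X0.0000 Y0.0000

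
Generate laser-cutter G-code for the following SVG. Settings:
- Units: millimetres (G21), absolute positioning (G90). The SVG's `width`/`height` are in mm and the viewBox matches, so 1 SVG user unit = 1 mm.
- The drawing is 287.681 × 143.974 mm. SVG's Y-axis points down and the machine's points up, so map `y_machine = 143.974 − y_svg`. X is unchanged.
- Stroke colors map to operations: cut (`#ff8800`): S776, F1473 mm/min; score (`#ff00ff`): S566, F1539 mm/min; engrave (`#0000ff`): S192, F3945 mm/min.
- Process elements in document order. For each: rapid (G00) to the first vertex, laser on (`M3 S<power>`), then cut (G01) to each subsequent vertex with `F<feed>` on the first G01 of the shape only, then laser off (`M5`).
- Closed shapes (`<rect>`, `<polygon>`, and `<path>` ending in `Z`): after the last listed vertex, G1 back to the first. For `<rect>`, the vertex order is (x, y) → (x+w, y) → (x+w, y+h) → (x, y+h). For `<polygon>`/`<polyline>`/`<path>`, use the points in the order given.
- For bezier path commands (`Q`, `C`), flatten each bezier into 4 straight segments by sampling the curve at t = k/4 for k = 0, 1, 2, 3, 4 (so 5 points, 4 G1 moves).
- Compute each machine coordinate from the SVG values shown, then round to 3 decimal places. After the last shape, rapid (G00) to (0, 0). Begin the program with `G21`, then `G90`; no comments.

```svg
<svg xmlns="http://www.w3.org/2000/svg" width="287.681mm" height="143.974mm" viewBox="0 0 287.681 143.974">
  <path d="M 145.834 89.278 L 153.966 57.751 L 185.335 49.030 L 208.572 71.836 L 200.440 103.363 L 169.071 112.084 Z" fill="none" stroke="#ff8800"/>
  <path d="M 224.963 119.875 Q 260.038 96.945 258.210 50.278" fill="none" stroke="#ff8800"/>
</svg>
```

G21
G90
G00 X145.834 Y54.696
M3 S776
G01 X153.966 Y86.223 F1473
G01 X185.335 Y94.944
G01 X208.572 Y72.138
G01 X200.440 Y40.611
G01 X169.071 Y31.890
G01 X145.834 Y54.696
M5
G00 X224.963 Y24.099
M3 S776
G01 X240.194 Y37.048 F1473
G01 X250.812 Y52.963
G01 X256.818 Y71.846
G01 X258.210 Y93.696
M5
G00 X0.000 Y0.000

viewBox `0 0 287.681 143.974` with mm width/height → 1 unit = 1 mm. Flip: y_m = 143.974 − y_svg.

**Shape 1** — `<path>` regular polygon, stroke `#ff8800` → cut (S776, F1473). Machine vertices: (145.834,54.696) → (153.966,86.223) → (185.335,94.944) → (208.572,72.138) → (200.440,40.611) → (169.071,31.890) → (145.834,54.696). Closed: final G1 returns to the first vertex.

**Shape 2** — `<path>` quadratic bezier, stroke `#ff8800` → cut (S776, F1473). Control points (SVG): P0=(224.963,119.875), P1=(260.038,96.945), P2=(258.210,50.278); sampled at t=k/4. Machine vertices: (224.963,24.099) → (240.194,37.048) → (250.812,52.963) → (256.818,71.846) → (258.210,93.696). Open path.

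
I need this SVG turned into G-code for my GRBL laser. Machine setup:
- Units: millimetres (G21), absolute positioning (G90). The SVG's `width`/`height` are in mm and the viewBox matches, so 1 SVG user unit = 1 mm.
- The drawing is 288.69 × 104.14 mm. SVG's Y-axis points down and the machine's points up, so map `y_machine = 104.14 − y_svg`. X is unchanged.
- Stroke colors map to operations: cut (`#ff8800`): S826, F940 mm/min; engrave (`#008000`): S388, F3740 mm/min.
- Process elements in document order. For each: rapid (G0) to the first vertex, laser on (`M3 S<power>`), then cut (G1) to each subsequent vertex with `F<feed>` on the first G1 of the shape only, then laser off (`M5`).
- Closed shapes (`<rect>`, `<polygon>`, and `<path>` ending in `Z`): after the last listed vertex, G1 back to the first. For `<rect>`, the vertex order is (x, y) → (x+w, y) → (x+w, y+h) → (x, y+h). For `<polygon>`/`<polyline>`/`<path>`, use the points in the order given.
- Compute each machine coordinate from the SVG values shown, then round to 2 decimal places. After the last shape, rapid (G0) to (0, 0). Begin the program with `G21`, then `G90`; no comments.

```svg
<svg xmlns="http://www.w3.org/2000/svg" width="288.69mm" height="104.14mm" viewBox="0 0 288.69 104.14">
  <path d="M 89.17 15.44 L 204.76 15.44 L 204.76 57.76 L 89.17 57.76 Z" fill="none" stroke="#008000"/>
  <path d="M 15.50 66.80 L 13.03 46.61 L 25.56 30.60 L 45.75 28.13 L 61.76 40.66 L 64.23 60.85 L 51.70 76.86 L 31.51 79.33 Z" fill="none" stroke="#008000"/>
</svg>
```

G21
G90
G0 X89.17 Y88.70
M3 S388
G1 X204.76 Y88.70 F3740
G1 X204.76 Y46.38
G1 X89.17 Y46.38
G1 X89.17 Y88.70
M5
G0 X15.50 Y37.34
M3 S388
G1 X13.03 Y57.53 F3740
G1 X25.56 Y73.54
G1 X45.75 Y76.01
G1 X61.76 Y63.48
G1 X64.23 Y43.29
G1 X51.70 Y27.28
G1 X31.51 Y24.81
G1 X15.50 Y37.34
M5
G0 X0.00 Y0.00

1 u = 1 mm; y_m = 104.14 − y.

[1] `<path>` rectangle, #008000→engrave S388 F3740: (89.17,88.70) → (204.76,88.70) → (204.76,46.38) → (89.17,46.38) → (89.17,88.70) (closed)

[2] `<path>` regular polygon, #008000→engrave S388 F3740: (15.50,37.34) → (13.03,57.53) → (25.56,73.54) → (45.75,76.01) → (61.76,63.48) → (64.23,43.29) → (51.70,27.28) → (31.51,24.81) → (15.50,37.34) (closed)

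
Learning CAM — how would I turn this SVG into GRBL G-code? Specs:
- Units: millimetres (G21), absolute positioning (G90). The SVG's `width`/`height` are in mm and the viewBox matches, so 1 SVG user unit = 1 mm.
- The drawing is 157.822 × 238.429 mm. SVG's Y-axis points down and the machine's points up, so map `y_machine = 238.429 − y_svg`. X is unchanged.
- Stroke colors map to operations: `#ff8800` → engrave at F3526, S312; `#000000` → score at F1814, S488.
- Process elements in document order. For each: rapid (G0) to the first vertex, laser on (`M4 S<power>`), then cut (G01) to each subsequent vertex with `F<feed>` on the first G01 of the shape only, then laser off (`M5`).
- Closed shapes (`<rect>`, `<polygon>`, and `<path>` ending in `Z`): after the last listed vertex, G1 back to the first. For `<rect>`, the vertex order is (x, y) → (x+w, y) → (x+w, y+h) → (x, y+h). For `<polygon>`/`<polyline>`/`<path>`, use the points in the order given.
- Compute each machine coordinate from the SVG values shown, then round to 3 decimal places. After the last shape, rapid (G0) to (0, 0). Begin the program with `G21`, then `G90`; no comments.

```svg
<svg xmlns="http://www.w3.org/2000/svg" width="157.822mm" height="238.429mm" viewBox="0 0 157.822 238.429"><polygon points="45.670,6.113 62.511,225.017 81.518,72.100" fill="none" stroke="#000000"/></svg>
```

viewBox `0 0 157.822 238.429` with mm width/height → 1 unit = 1 mm. Flip: y_m = 238.429 − y_svg.

**Shape 1** — `<polygon>` closed polygon, stroke `#000000` → score (S488, F1814). Machine vertices: (45.670,232.316) → (62.511,13.412) → (81.518,166.329) → (45.670,232.316). Closed: final G1 returns to the first vertex.

G21
G90
G0 X45.670 Y232.316
M4 S488
G01 X62.511 Y13.412 F1814
G01 X81.518 Y166.329
G01 X45.670 Y232.316
M5
G0 X0.000 Y0.000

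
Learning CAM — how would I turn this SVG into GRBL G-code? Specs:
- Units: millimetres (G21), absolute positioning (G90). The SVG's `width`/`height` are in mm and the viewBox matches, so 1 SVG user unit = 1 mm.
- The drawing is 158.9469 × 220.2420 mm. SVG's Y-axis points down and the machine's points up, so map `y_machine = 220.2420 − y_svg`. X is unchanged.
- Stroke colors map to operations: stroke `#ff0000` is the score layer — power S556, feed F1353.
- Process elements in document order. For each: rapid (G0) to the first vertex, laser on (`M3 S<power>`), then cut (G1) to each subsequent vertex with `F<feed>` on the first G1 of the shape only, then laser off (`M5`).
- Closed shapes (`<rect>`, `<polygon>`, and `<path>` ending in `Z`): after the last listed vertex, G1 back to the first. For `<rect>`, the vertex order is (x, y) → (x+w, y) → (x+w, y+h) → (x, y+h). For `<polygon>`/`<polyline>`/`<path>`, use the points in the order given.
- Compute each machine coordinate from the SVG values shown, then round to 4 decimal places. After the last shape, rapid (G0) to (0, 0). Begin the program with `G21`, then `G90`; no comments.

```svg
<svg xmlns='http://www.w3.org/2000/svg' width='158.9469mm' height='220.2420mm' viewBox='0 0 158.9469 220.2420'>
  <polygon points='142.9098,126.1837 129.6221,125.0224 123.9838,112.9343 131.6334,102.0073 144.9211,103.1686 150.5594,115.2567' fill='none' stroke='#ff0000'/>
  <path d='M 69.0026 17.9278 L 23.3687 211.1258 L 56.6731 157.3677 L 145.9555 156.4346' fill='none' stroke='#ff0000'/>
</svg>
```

1 u = 1 mm; y_m = 220.2420 − y.

[1] `<polygon>` regular polygon, #ff0000→score S556 F1353: (142.9098,94.0583) → (129.6221,95.2196) → (123.9838,107.3077) → (131.6334,118.2347) → (144.9211,117.0734) → (150.5594,104.9853) → (142.9098,94.0583) (closed)

[2] `<path>` open polyline, #ff0000→score S556 F1353: (69.0026,202.3142) → (23.3687,9.1162) → (56.6731,62.8743) → (145.9555,63.8074)

G21
G90
G0 X142.9098 Y94.0583
M3 S556
G1 X129.6221 Y95.2196 F1353
G1 X123.9838 Y107.3077
G1 X131.6334 Y118.2347
G1 X144.9211 Y117.0734
G1 X150.5594 Y104.9853
G1 X142.9098 Y94.0583
M5
G0 X69.0026 Y202.3142
M3 S556
G1 X23.3687 Y9.1162 F1353
G1 X56.6731 Y62.8743
G1 X145.9555 Y63.8074
M5
G0 X0.0000 Y0.0000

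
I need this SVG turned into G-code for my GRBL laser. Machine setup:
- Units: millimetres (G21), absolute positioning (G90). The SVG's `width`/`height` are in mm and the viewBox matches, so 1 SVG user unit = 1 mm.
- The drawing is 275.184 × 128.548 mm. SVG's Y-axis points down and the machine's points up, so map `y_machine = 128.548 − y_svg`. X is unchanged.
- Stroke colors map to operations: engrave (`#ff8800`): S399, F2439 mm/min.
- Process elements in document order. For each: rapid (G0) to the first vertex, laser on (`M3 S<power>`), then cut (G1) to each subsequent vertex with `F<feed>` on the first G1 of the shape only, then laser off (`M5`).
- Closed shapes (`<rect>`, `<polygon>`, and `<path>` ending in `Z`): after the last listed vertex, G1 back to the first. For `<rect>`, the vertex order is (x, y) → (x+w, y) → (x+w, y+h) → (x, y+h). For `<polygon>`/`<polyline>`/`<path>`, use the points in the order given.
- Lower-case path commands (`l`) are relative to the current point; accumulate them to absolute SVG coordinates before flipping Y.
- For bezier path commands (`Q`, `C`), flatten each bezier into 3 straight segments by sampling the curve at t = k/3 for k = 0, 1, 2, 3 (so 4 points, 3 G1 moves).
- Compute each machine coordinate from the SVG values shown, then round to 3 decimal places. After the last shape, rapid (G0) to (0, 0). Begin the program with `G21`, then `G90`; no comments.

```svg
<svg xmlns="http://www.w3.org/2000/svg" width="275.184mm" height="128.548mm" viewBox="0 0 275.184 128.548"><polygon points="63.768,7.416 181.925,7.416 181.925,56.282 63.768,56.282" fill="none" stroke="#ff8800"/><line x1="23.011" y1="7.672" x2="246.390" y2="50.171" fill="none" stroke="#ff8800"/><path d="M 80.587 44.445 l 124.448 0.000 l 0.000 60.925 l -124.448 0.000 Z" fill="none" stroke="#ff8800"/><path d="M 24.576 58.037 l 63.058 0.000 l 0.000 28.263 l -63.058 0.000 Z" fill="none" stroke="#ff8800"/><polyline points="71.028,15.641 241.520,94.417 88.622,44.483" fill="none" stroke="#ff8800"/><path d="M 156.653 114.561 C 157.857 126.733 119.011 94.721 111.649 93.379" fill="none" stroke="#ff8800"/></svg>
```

G21
G90
G0 X63.768 Y121.132
M3 S399
G1 X181.925 Y121.132 F2439
G1 X181.925 Y72.266
G1 X63.768 Y72.266
G1 X63.768 Y121.132
M5
G0 X23.011 Y120.876
M3 S399
G1 X246.390 Y78.377 F2439
M5
G0 X80.587 Y84.103
M3 S399
G1 X205.035 Y84.103 F2439
G1 X205.035 Y23.178
G1 X80.587 Y23.178
G1 X80.587 Y84.103
M5
G0 X24.576 Y70.511
M3 S399
G1 X87.634 Y70.511 F2439
G1 X87.634 Y42.248
G1 X24.576 Y42.248
G1 X24.576 Y70.511
M5
G0 X71.028 Y112.907
M3 S399
G1 X241.520 Y34.131 F2439
G1 X88.622 Y84.065
M5
G0 X156.653 Y13.987
M3 S399
G1 X147.156 Y13.771 F2439
G1 X126.856 Y26.376
G1 X111.649 Y35.169
M5
G0 X0.000 Y0.000

Since the viewBox matches the mm dimensions, user units are millimetres directly. The only transform is the Y-flip y_m = 128.548 − y_svg.

Shape 1 is a rectangle drawn with `<polygon>`. Its stroke #ff8800 means engrave at S399, F2439. After flipping Y the toolpath is (63.768,121.132) → (181.925,121.132) → (181.925,72.266) → (63.768,72.266) → (63.768,121.132), returning to the start.

Shape 2 is a line segment drawn with `<line>`. Its stroke #ff8800 means engrave at S399, F2439. After flipping Y the toolpath is (23.011,120.876) → (246.390,78.377).

Shape 3 is a rectangle drawn with `<path>`. Its stroke #ff8800 means engrave at S399, F2439. After flipping Y the toolpath is (80.587,84.103) → (205.035,84.103) → (205.035,23.178) → (80.587,23.178) → (80.587,84.103), returning to the start.

Shape 4 is a rectangle drawn with `<path>`. Its stroke #ff8800 means engrave at S399, F2439. After flipping Y the toolpath is (24.576,70.511) → (87.634,70.511) → (87.634,42.248) → (24.576,42.248) → (24.576,70.511), returning to the start.

Shape 5 is a open polyline drawn with `<polyline>`. Its stroke #ff8800 means engrave at S399, F2439. After flipping Y the toolpath is (71.028,112.907) → (241.520,34.131) → (88.622,84.065).

Shape 6 is a cubic bezier drawn with `<path>`. Its stroke #ff8800 means engrave at S399, F2439. After flipping Y the toolpath is (156.653,13.987) → (147.156,13.771) → (126.856,26.376) → (111.649,35.169).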